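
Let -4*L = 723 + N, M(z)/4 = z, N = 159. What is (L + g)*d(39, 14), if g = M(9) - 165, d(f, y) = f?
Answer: -27261/2 ≈ -13631.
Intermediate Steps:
M(z) = 4*z
L = -441/2 (L = -(723 + 159)/4 = -¼*882 = -441/2 ≈ -220.50)
g = -129 (g = 4*9 - 165 = 36 - 165 = -129)
(L + g)*d(39, 14) = (-441/2 - 129)*39 = -699/2*39 = -27261/2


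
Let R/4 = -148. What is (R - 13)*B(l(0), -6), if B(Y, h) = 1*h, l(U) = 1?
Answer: 3630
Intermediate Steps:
R = -592 (R = 4*(-148) = -592)
B(Y, h) = h
(R - 13)*B(l(0), -6) = (-592 - 13)*(-6) = -605*(-6) = 3630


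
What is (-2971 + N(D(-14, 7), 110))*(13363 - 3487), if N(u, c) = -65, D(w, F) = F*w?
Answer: -29983536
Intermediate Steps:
(-2971 + N(D(-14, 7), 110))*(13363 - 3487) = (-2971 - 65)*(13363 - 3487) = -3036*9876 = -29983536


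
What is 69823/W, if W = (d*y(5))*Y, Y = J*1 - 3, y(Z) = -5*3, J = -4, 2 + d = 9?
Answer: 69823/735 ≈ 94.997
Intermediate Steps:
d = 7 (d = -2 + 9 = 7)
y(Z) = -15
Y = -7 (Y = -4*1 - 3 = -4 - 3 = -7)
W = 735 (W = (7*(-15))*(-7) = -105*(-7) = 735)
69823/W = 69823/735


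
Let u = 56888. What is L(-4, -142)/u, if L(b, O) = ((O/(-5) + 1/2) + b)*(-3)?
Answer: -747/568880 ≈ -0.0013131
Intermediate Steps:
L(b, O) = -3/2 - 3*b + 3*O/5 (L(b, O) = ((O*(-⅕) + 1*(½)) + b)*(-3) = ((-O/5 + ½) + b)*(-3) = ((½ - O/5) + b)*(-3) = (½ + b - O/5)*(-3) = -3/2 - 3*b + 3*O/5)
L(-4, -142)/u = (-3/2 - 3*(-4) + (⅗)*(-142))/56888 = (-3/2 + 12 - 426/5)*(1/56888) = -747/10*1/56888 = -747/568880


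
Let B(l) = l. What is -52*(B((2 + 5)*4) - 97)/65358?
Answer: 598/10893 ≈ 0.054898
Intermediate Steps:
-52*(B((2 + 5)*4) - 97)/65358 = -52*((2 + 5)*4 - 97)/65358 = -52*(7*4 - 97)*(1/65358) = -52*(28 - 97)*(1/65358) = -52*(-69)*(1/65358) = 3588*(1/65358) = 598/10893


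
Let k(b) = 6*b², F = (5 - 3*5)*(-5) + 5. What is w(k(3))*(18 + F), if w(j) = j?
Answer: 3942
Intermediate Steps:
F = 55 (F = (5 - 15)*(-5) + 5 = -10*(-5) + 5 = 50 + 5 = 55)
w(k(3))*(18 + F) = (6*3²)*(18 + 55) = (6*9)*73 = 54*73 = 3942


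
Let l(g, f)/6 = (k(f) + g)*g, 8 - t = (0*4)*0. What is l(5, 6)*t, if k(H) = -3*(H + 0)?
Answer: -3120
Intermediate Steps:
k(H) = -3*H
t = 8 (t = 8 - 0*4*0 = 8 - 0*0 = 8 - 1*0 = 8 + 0 = 8)
l(g, f) = 6*g*(g - 3*f) (l(g, f) = 6*((-3*f + g)*g) = 6*((g - 3*f)*g) = 6*(g*(g - 3*f)) = 6*g*(g - 3*f))
l(5, 6)*t = (6*5*(5 - 3*6))*8 = (6*5*(5 - 18))*8 = (6*5*(-13))*8 = -390*8 = -3120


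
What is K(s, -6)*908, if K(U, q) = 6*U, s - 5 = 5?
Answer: 54480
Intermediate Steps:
s = 10 (s = 5 + 5 = 10)
K(s, -6)*908 = (6*10)*908 = 60*908 = 54480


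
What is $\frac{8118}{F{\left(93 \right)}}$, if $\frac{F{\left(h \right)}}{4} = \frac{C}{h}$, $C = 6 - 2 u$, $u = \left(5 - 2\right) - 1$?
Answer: $\frac{377487}{4} \approx 94372.0$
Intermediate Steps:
$u = 2$ ($u = \left(5 - 2\right) - 1 = 3 - 1 = 2$)
$C = 2$ ($C = 6 - 4 = 2$)
$F{\left(h \right)} = \frac{8}{h}$ ($F{\left(h \right)} = 4 \frac{2}{h} = \frac{8}{h}$)
$\frac{8118}{F{\left(93 \right)}} = \frac{8118}{8 \cdot \frac{1}{93}} = \frac{8118}{\frac{8}{93}} = 8118 \cdot \frac{93}{8} = \frac{377487}{4}$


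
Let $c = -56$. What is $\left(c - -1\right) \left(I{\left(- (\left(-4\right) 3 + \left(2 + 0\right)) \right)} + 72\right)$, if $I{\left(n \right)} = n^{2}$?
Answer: $-9460$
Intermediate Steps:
$\left(c - -1\right) \left(I{\left(- (\left(-4\right) 3 + \left(2 + 0\right)) \right)} + 72\right) = \left(-56 - -1\right) \left(\left(- (\left(-4\right) 3 + \left(2 + 0\right))\right)^{2} + 72\right) = \left(-56 + 1\right) \left(\left(- (-12 + 2)\right)^{2} + 72\right) = - 55 \left(\left(\left(-1\right) \left(-10\right)\right)^{2} + 72\right) = - 55 \left(10^{2} + 72\right) = - 55 \left(100 + 72\right) = \left(-55\right) 172 = -9460$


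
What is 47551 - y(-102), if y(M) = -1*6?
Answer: 47557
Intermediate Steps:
y(M) = -6
47551 - y(-102) = 47551 - 1*(-6) = 47551 + 6 = 47557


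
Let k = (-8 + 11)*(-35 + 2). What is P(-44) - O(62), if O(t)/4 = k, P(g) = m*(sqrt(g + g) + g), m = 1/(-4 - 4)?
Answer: 803/2 - I*sqrt(22)/4 ≈ 401.5 - 1.1726*I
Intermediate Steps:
m = -1/8 (m = 1/(-8) = -1/8 ≈ -0.12500)
P(g) = -g/8 - sqrt(2)*sqrt(g)/8 (P(g) = -(sqrt(g + g) + g)/8 = -(sqrt(2*g) + g)/8 = -(sqrt(2)*sqrt(g) + g)/8 = -(g + sqrt(2)*sqrt(g))/8 = -g/8 - sqrt(2)*sqrt(g)/8)
k = -99 (k = 3*(-33) = -99)
O(t) = -396 (O(t) = 4*(-99) = -396)
P(-44) - O(62) = (-1/8*(-44) - sqrt(2)*sqrt(-44)/8) - 1*(-396) = (11/2 - sqrt(2)*2*I*sqrt(11)/8) + 396 = (11/2 - I*sqrt(22)/4) + 396 = 803/2 - I*sqrt(22)/4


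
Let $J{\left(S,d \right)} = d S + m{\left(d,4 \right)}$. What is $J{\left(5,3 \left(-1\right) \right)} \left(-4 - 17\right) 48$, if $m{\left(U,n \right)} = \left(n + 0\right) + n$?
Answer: $7056$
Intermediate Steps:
$m{\left(U,n \right)} = 2 n$ ($m{\left(U,n \right)} = n + n = 2 n$)
$J{\left(S,d \right)} = 8 + S d$ ($J{\left(S,d \right)} = d S + 2 \cdot 4 = S d + 8 = 8 + S d$)
$J{\left(5,3 \left(-1\right) \right)} \left(-4 - 17\right) 48 = \left(8 + 5 \cdot 3 \left(-1\right)\right) \left(-4 - 17\right) 48 = \left(8 + 5 \left(-3\right)\right) \left(\left(-21\right) 48\right) = \left(8 - 15\right) \left(-1008\right) = \left(-7\right) \left(-1008\right) = 7056$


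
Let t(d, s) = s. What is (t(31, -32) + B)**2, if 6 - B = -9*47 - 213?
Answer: 372100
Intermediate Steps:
B = 642 (B = 6 - (-9*47 - 213) = 6 - (-423 - 213) = 6 - 1*(-636) = 6 + 636 = 642)
(t(31, -32) + B)**2 = (-32 + 642)**2 = 610**2 = 372100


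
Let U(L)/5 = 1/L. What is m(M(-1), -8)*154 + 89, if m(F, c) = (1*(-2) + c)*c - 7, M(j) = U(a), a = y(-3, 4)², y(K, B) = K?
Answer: 11331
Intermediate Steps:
a = 9 (a = (-3)² = 9)
U(L) = 5/L (U(L) = 5*(1/L) = 5/L)
M(j) = 5/9
m(F, c) = -7 + c*(-2 + c) (m(F, c) = (-2 + c)*c - 7 = c*(-2 + c) - 7 = -7 + c*(-2 + c))
m(M(-1), -8)*154 + 89 = (-7 + (-8)² - 2*(-8))*154 + 89 = (-7 + 64 + 16)*154 + 89 = 73*154 + 89 = 11242 + 89 = 11331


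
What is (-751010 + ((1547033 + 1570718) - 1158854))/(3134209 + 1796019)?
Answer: 1207887/4930228 ≈ 0.24500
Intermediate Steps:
(-751010 + ((1547033 + 1570718) - 1158854))/(3134209 + 1796019) = (-751010 + (3117751 - 1158854))/4930228 = (-751010 + 1958897)*(1/4930228) = 1207887*(1/4930228) = 1207887/4930228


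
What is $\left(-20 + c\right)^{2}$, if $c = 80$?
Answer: $3600$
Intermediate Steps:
$\left(-20 + c\right)^{2} = \left(-20 + 80\right)^{2} = 60^{2} = 3600$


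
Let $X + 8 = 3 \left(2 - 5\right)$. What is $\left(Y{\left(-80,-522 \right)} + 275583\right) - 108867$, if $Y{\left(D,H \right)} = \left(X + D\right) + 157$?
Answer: $166776$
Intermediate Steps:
$X = -17$ ($X = -8 + 3 \left(2 - 5\right) = -8 + 3 \left(-3\right) = -8 - 9 = -17$)
$Y{\left(D,H \right)} = 140 + D$ ($Y{\left(D,H \right)} = \left(-17 + D\right) + 157 = 140 + D$)
$\left(Y{\left(-80,-522 \right)} + 275583\right) - 108867 = \left(\left(140 - 80\right) + 275583\right) - 108867 = \left(60 + 275583\right) - 108867 = 275643 - 108867 = 166776$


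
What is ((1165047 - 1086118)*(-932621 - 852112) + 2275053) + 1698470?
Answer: -140863217434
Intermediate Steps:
((1165047 - 1086118)*(-932621 - 852112) + 2275053) + 1698470 = (78929*(-1784733) + 2275053) + 1698470 = (-140867190957 + 2275053) + 1698470 = -140864915904 + 1698470 = -140863217434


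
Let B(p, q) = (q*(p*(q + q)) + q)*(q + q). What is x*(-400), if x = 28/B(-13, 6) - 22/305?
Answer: 508120/17019 ≈ 29.856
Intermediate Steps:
B(p, q) = 2*q*(q + 2*p*q²) (B(p, q) = (q*(p*(2*q)) + q)*(2*q) = (q*(2*p*q) + q)*(2*q) = (2*p*q² + q)*(2*q) = (q + 2*p*q²)*(2*q) = 2*q*(q + 2*p*q²))
x = -12703/170190 (x = 28/((6²*(2 + 4*(-13)*6))) - 22/305 = 28/((36*(2 - 312))) - 22*1/305 = 28/((36*(-310))) - 22/305 = 28/(-11160) - 22/305 = 28*(-1/11160) - 22/305 = -7/2790 - 22/305 = -12703/170190 ≈ -0.074640)
x*(-400) = -12703/170190*(-400) = 508120/17019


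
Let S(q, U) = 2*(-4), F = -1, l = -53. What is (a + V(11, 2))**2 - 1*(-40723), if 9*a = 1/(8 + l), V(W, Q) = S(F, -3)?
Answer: 6690094156/164025 ≈ 40787.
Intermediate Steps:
S(q, U) = -8
V(W, Q) = -8
a = -1/405 (a = 1/(9*(8 - 53)) = (1/9)/(-45) = (1/9)*(-1/45) = -1/405 ≈ -0.0024691)
(a + V(11, 2))**2 - 1*(-40723) = (-1/405 - 8)**2 - 1*(-40723) = (-3241/405)**2 + 40723 = 10504081/164025 + 40723 = 6690094156/164025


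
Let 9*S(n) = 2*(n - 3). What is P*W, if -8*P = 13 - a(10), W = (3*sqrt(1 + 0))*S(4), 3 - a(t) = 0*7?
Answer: -5/6 ≈ -0.83333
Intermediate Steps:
a(t) = 3 (a(t) = 3 - 0*7 = 3 - 1*0 = 3 + 0 = 3)
S(n) = -2/3 + 2*n/9 (S(n) = (2*(n - 3))/9 = (2*(-3 + n))/9 = (-6 + 2*n)/9 = -2/3 + 2*n/9)
W = 2/3 (W = (3*sqrt(1 + 0))*(-2/3 + (2/9)*4) = (3*sqrt(1))*(-2/3 + 8/9) = (3*1)*(2/9) = 3*(2/9) = 2/3 ≈ 0.66667)
P = -5/4 (P = -(13 - 1*3)/8 = -(13 - 3)/8 = -1/8*10 = -5/4 ≈ -1.2500)
P*W = -5/4*2/3 = -5/6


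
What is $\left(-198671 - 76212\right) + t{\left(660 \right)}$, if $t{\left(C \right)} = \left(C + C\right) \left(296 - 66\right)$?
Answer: $28717$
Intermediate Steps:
$t{\left(C \right)} = 460 C$ ($t{\left(C \right)} = 2 C 230 = 460 C$)
$\left(-198671 - 76212\right) + t{\left(660 \right)} = \left(-198671 - 76212\right) + 460 \cdot 660 = -274883 + 303600 = 28717$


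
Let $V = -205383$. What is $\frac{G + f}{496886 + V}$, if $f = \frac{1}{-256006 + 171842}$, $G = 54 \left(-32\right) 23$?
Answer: $- \frac{3345014017}{24534058492} \approx -0.13634$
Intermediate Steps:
$G = -39744$ ($G = \left(-1728\right) 23 = -39744$)
$f = - \frac{1}{84164}$ ($f = \frac{1}{-84164} = - \frac{1}{84164} \approx -1.1882 \cdot 10^{-5}$)
$\frac{G + f}{496886 + V} = \frac{-39744 - \frac{1}{84164}}{496886 - 205383} = - \frac{3345014017}{84164 \cdot 291503} = \left(- \frac{3345014017}{84164}\right) \frac{1}{291503} = - \frac{3345014017}{24534058492}$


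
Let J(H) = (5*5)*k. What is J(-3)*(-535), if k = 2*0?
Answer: 0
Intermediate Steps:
k = 0
J(H) = 0 (J(H) = (5*5)*0 = 25*0 = 0)
J(-3)*(-535) = 0*(-535) = 0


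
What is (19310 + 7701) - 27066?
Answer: -55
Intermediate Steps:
(19310 + 7701) - 27066 = 27011 - 27066 = -55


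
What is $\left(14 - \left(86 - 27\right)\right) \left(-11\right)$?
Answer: $495$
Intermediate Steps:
$\left(14 - \left(86 - 27\right)\right) \left(-11\right) = \left(14 - 59\right) \left(-11\right) = \left(-45\right) \left(-11\right) = 495$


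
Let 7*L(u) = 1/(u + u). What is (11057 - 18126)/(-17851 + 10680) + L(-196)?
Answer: 19390165/19677224 ≈ 0.98541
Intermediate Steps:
L(u) = 1/(14*u) (L(u) = 1/(7*(u + u)) = 1/(7*((2*u))) = (1/(2*u))/7 = 1/(14*u))
(11057 - 18126)/(-17851 + 10680) + L(-196) = (11057 - 18126)/(-17851 + 10680) + (1/14)/(-196) = -7069/(-7171) + (1/14)*(-1/196) = -7069*(-1/7171) - 1/2744 = 7069/7171 - 1/2744 = 19390165/19677224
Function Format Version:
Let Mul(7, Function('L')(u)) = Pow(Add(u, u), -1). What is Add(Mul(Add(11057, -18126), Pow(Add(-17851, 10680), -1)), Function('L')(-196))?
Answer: Rational(19390165, 19677224) ≈ 0.98541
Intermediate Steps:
Function('L')(u) = Mul(Rational(1, 14), Pow(u, -1)) (Function('L')(u) = Mul(Rational(1, 7), Pow(Add(u, u), -1)) = Mul(Rational(1, 7), Pow(Mul(2, u), -1)) = Mul(Rational(1, 7), Mul(Rational(1, 2), Pow(u, -1))) = Mul(Rational(1, 14), Pow(u, -1)))
Add(Mul(Add(11057, -18126), Pow(Add(-17851, 10680), -1)), Function('L')(-196)) = Add(Mul(Add(11057, -18126), Pow(Add(-17851, 10680), -1)), Mul(Rational(1, 14), Pow(-196, -1))) = Add(Mul(-7069, Pow(-7171, -1)), Mul(Rational(1, 14), Rational(-1, 196))) = Add(Mul(-7069, Rational(-1, 7171)), Rational(-1, 2744)) = Add(Rational(7069, 7171), Rational(-1, 2744)) = Rational(19390165, 19677224)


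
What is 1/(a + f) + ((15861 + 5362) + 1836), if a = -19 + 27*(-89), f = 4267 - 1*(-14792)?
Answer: 383632584/16637 ≈ 23059.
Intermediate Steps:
f = 19059 (f = 4267 + 14792 = 19059)
a = -2422 (a = -19 - 2403 = -2422)
1/(a + f) + ((15861 + 5362) + 1836) = 1/(-2422 + 19059) + ((15861 + 5362) + 1836) = 1/16637 + (21223 + 1836) = 1/16637 + 23059 = 383632584/16637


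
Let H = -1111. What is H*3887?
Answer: -4318457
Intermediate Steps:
H*3887 = -1111*3887 = -4318457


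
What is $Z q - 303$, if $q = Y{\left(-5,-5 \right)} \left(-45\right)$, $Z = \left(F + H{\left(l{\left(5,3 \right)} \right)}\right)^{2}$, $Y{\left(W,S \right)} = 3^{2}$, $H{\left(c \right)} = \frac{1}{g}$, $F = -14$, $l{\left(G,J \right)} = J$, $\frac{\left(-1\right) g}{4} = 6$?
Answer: $- \frac{5129997}{64} \approx -80156.0$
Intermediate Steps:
$g = -24$ ($g = \left(-4\right) 6 = -24$)
$H{\left(c \right)} = - \frac{1}{24}$ ($H{\left(c \right)} = \frac{1}{-24} = - \frac{1}{24}$)
$Y{\left(W,S \right)} = 9$
$Z = \frac{113569}{576}$ ($Z = \left(-14 - \frac{1}{24}\right)^{2} = \left(- \frac{337}{24}\right)^{2} = \frac{113569}{576} \approx 197.17$)
$q = -405$ ($q = 9 \left(-45\right) = -405$)
$Z q - 303 = \frac{113569}{576} \left(-405\right) - 303 = - \frac{5110605}{64} - 303 = - \frac{5129997}{64}$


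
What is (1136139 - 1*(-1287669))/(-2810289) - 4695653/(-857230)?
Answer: 3706127013959/803021346490 ≈ 4.6152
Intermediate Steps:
(1136139 - 1*(-1287669))/(-2810289) - 4695653/(-857230) = (1136139 + 1287669)*(-1/2810289) - 4695653*(-1/857230) = 2423808*(-1/2810289) + 4695653/857230 = -807936/936763 + 4695653/857230 = 3706127013959/803021346490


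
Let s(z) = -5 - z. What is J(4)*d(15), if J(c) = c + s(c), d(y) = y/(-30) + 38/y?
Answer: -61/6 ≈ -10.167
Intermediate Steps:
d(y) = 38/y - y/30 (d(y) = y*(-1/30) + 38/y = -y/30 + 38/y = 38/y - y/30)
J(c) = -5 (J(c) = c + (-5 - c) = -5)
J(4)*d(15) = -5*(38/15 - 1/30*15) = -5*(38*(1/15) - 1/2) = -5*(38/15 - 1/2) = -5*61/30 = -61/6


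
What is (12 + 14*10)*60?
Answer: 9120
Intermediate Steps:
(12 + 14*10)*60 = (12 + 140)*60 = 152*60 = 9120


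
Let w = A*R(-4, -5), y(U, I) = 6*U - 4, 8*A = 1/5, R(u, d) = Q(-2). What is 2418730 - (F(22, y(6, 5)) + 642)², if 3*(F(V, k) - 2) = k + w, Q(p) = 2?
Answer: 7164431039/3600 ≈ 1.9901e+6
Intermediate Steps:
R(u, d) = 2
A = 1/40 (A = (⅛)/5 = (⅛)*(⅕) = 1/40 ≈ 0.025000)
y(U, I) = -4 + 6*U
w = 1/20 (w = (1/40)*2 = 1/20 ≈ 0.050000)
F(V, k) = 121/60 + k/3 (F(V, k) = 2 + (k + 1/20)/3 = 2 + (1/20 + k)/3 = 2 + (1/60 + k/3) = 121/60 + k/3)
2418730 - (F(22, y(6, 5)) + 642)² = 2418730 - ((121/60 + (-4 + 6*6)/3) + 642)² = 2418730 - ((121/60 + (-4 + 36)/3) + 642)² = 2418730 - ((121/60 + (⅓)*32) + 642)² = 2418730 - ((121/60 + 32/3) + 642)² = 2418730 - (761/60 + 642)² = 2418730 - (39281/60)² = 2418730 - 1*1542996961/3600 = 2418730 - 1542996961/3600 = 7164431039/3600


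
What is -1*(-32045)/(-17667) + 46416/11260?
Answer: 8830861/3825585 ≈ 2.3084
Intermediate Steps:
-1*(-32045)/(-17667) + 46416/11260 = 32045*(-1/17667) + 46416*(1/11260) = -2465/1359 + 11604/2815 = 8830861/3825585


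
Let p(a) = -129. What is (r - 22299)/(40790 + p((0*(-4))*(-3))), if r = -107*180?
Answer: -41559/40661 ≈ -1.0221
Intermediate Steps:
r = -19260
(r - 22299)/(40790 + p((0*(-4))*(-3))) = (-19260 - 22299)/(40790 - 129) = -41559/40661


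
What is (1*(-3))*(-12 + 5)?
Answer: 21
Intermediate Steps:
(1*(-3))*(-12 + 5) = -3*(-7) = 21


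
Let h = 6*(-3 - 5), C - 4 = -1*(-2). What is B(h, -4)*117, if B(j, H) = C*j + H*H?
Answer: -31824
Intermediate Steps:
C = 6 (C = 4 - 1*(-2) = 4 + 2 = 6)
h = -48 (h = 6*(-8) = -48)
B(j, H) = H² + 6*j (B(j, H) = 6*j + H*H = 6*j + H² = H² + 6*j)
B(h, -4)*117 = ((-4)² + 6*(-48))*117 = (16 - 288)*117 = -272*117 = -31824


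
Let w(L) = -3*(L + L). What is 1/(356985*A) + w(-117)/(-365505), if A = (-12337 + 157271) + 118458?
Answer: -4400463253649/2291155741355040 ≈ -0.0019206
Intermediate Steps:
w(L) = -6*L
A = 263392 (A = 144934 + 118458 = 263392)
1/(356985*A) + w(-117)/(-365505) = 1/(356985*263392) - 6*(-117)/(-365505) = (1/356985)*(1/263392) + 702*(-1/365505) = 1/94026993120 - 234/121835 = -4400463253649/2291155741355040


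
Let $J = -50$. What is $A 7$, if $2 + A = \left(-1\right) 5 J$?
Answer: $1736$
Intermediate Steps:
$A = 248$ ($A = -2 + \left(-1\right) 5 \left(-50\right) = -2 - -250 = -2 + 250 = 248$)
$A 7 = 248 \cdot 7 = 1736$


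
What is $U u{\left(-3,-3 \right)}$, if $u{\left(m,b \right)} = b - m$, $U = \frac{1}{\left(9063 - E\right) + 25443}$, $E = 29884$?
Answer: $0$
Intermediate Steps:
$U = \frac{1}{4622}$ ($U = \frac{1}{\left(9063 - 29884\right) + 25443} = \frac{1}{-20821 + 25443} = \frac{1}{4622} \approx 0.00021636$)
$U u{\left(-3,-3 \right)} = \frac{-3 - -3}{4622} = \frac{-3 + 3}{4622} = \frac{1}{4622} \cdot 0 = 0$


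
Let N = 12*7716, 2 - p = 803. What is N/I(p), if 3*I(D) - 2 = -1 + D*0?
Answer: 277776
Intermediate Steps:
p = -801 (p = 2 - 1*803 = 2 - 803 = -801)
I(D) = ⅓ (I(D) = ⅔ + (-1 + D*0)/3 = ⅔ + (-1 + 0)/3 = ⅔ + (⅓)*(-1) = ⅔ - ⅓ = ⅓)
N = 92592
N/I(p) = 92592/(⅓) = 92592*3 = 277776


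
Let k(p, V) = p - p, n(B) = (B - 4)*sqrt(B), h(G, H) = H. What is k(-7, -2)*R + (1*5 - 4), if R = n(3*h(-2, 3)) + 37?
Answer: 1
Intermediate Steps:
n(B) = sqrt(B)*(-4 + B) (n(B) = (-4 + B)*sqrt(B) = sqrt(B)*(-4 + B))
R = 52 (R = sqrt(3*3)*(-4 + 3*3) + 37 = sqrt(9)*(-4 + 9) + 37 = 3*5 + 37 = 15 + 37 = 52)
k(p, V) = 0
k(-7, -2)*R + (1*5 - 4) = 0*52 + (1*5 - 4) = 0 + (5 - 4) = 0 + 1 = 1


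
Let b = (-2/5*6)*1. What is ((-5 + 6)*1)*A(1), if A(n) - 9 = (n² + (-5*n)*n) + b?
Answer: 13/5 ≈ 2.6000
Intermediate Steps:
b = -12/5 (b = (-2*⅕*6)*1 = -⅖*6*1 = -12/5*1 = -12/5 ≈ -2.4000)
A(n) = 33/5 - 4*n² (A(n) = 9 + ((n² + (-5*n)*n) - 12/5) = 9 + ((n² - 5*n²) - 12/5) = 9 + (-4*n² - 12/5) = 9 + (-12/5 - 4*n²) = 33/5 - 4*n²)
((-5 + 6)*1)*A(1) = ((-5 + 6)*1)*(33/5 - 4*1²) = (1*1)*(33/5 - 4*1) = 1*(33/5 - 4) = 1*(13/5) = 13/5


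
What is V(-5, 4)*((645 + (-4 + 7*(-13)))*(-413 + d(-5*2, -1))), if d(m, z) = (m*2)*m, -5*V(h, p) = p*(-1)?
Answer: -93720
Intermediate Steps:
V(h, p) = p/5 (V(h, p) = -p*(-1)/5 = -(-1)*p/5 = p/5)
d(m, z) = 2*m**2 (d(m, z) = (2*m)*m = 2*m**2)
V(-5, 4)*((645 + (-4 + 7*(-13)))*(-413 + d(-5*2, -1))) = ((1/5)*4)*((645 + (-4 + 7*(-13)))*(-413 + 2*(-5*2)**2)) = 4*((645 + (-4 - 91))*(-413 + 2*(-10)**2))/5 = 4*((645 - 95)*(-413 + 2*100))/5 = 4*(550*(-413 + 200))/5 = 4*(550*(-213))/5 = (4/5)*(-117150) = -93720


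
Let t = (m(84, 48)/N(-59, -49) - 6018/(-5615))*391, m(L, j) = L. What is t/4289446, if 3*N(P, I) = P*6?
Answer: 23309856/710514559055 ≈ 3.2807e-5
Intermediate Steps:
N(P, I) = 2*P (N(P, I) = (P*6)/3 = (6*P)/3 = 2*P)
t = 46619712/331285 (t = (84/((2*(-59))) - 6018/(-5615))*391 = (84/(-118) - 6018*(-1/5615))*391 = (84*(-1/118) + 6018/5615)*391 = (-42/59 + 6018/5615)*391 = (119232/331285)*391 = 46619712/331285 ≈ 140.72)
t/4289446 = (46619712/331285)/4289446 = (46619712/331285)*(1/4289446) = 23309856/710514559055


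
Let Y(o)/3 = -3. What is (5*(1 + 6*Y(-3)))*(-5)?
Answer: 1325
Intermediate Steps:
Y(o) = -9 (Y(o) = 3*(-3) = -9)
(5*(1 + 6*Y(-3)))*(-5) = (5*(1 + 6*(-9)))*(-5) = (5*(1 - 54))*(-5) = (5*(-53))*(-5) = -265*(-5) = 1325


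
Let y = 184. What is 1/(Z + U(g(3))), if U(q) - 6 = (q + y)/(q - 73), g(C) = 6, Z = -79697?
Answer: -67/5339487 ≈ -1.2548e-5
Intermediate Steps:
U(q) = 6 + (184 + q)/(-73 + q) (U(q) = 6 + (q + 184)/(q - 73) = 6 + (184 + q)/(-73 + q))
1/(Z + U(g(3))) = 1/(-79697 + (-254 + 7*6)/(-73 + 6)) = 1/(-79697 + (-254 + 42)/(-67)) = 1/(-79697 - 1/67*(-212)) = 1/(-79697 + 212/67) = 1/(-5339487/67) = -67/5339487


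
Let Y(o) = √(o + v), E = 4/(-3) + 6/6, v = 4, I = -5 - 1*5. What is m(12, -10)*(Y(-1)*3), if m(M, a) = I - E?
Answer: -29*√3 ≈ -50.229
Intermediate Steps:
I = -10 (I = -5 - 5 = -10)
E = -⅓ (E = 4*(-⅓) + 6*(⅙) = -4/3 + 1 = -⅓ ≈ -0.33333)
m(M, a) = -29/3 (m(M, a) = -10 - 1*(-⅓) = -10 + ⅓ = -29/3)
Y(o) = √(4 + o) (Y(o) = √(o + 4) = √(4 + o))
m(12, -10)*(Y(-1)*3) = -29*√(4 - 1)*3/3 = -29*√3*3/3 = -29*√3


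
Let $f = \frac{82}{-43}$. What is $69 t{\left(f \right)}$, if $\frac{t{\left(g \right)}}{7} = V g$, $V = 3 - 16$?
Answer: $\frac{514878}{43} \approx 11974.0$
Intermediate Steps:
$V = -13$
$f = - \frac{82}{43}$ ($f = 82 \left(- \frac{1}{43}\right) = - \frac{82}{43} \approx -1.907$)
$t{\left(g \right)} = - 91 g$ ($t{\left(g \right)} = 7 \left(- 13 g\right) = - 91 g$)
$69 t{\left(f \right)} = 69 \left(\left(-91\right) \left(- \frac{82}{43}\right)\right) = 69 \cdot \frac{7462}{43} = \frac{514878}{43}$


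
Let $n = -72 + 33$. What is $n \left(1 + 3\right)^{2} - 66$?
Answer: $-690$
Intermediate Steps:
$n = -39$
$n \left(1 + 3\right)^{2} - 66 = - 39 \left(1 + 3\right)^{2} - 66 = - 39 \cdot 4^{2} - 66 = \left(-39\right) 16 - 66 = -624 - 66 = -690$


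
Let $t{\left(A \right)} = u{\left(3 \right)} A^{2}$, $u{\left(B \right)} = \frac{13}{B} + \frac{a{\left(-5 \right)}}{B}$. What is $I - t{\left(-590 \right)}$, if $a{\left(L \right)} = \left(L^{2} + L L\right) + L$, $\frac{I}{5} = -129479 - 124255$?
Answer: $- \frac{23995810}{3} \approx -7.9986 \cdot 10^{6}$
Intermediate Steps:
$I = -1268670$ ($I = 5 \left(-129479 - 124255\right) = 5 \left(-253734\right) = -1268670$)
$a{\left(L \right)} = L + 2 L^{2}$ ($a{\left(L \right)} = \left(L^{2} + L^{2}\right) + L = 2 L^{2} + L = L + 2 L^{2}$)
$u{\left(B \right)} = \frac{58}{B}$ ($u{\left(B \right)} = \frac{13}{B} + \frac{\left(-5\right) \left(1 + 2 \left(-5\right)\right)}{B} = \frac{13}{B} + \frac{\left(-5\right) \left(1 - 10\right)}{B} = \frac{13}{B} + \frac{\left(-5\right) \left(-9\right)}{B} = \frac{13}{B} + \frac{45}{B} = \frac{58}{B}$)
$t{\left(A \right)} = \frac{58 A^{2}}{3}$ ($t{\left(A \right)} = \frac{58}{3} A^{2} = 58 \cdot \frac{1}{3} A^{2} = \frac{58 A^{2}}{3}$)
$I - t{\left(-590 \right)} = -1268670 - \frac{58 \left(-590\right)^{2}}{3} = -1268670 - \frac{58}{3} \cdot 348100 = -1268670 - \frac{20189800}{3} = - \frac{23995810}{3}$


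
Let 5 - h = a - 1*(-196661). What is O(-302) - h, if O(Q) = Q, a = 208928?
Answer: 405282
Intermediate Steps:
h = -405584 (h = 5 - (208928 - 1*(-196661)) = 5 - (208928 + 196661) = 5 - 1*405589 = 5 - 405589 = -405584)
O(-302) - h = -302 - 1*(-405584) = -302 + 405584 = 405282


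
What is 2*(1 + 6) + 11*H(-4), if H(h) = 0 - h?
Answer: 58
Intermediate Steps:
H(h) = -h
2*(1 + 6) + 11*H(-4) = 2*(1 + 6) + 11*(-1*(-4)) = 2*7 + 11*4 = 14 + 44 = 58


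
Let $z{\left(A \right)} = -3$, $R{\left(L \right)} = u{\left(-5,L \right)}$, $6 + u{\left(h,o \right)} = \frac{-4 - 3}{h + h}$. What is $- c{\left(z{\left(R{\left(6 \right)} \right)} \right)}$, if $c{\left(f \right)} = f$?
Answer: $3$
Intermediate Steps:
$u{\left(h,o \right)} = -6 - \frac{7}{2 h}$ ($u{\left(h,o \right)} = -6 + \frac{-4 - 3}{h + h} = -6 - \frac{7}{2 h}$)
$R{\left(L \right)} = - \frac{53}{10}$ ($R{\left(L \right)} = -6 - \frac{7}{2 \left(-5\right)} = -6 - - \frac{7}{10} = -6 + \frac{7}{10} = - \frac{53}{10}$)
$- c{\left(z{\left(R{\left(6 \right)} \right)} \right)} = \left(-1\right) \left(-3\right) = 3$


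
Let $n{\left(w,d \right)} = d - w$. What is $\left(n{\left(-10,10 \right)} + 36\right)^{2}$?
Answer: $3136$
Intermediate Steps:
$\left(n{\left(-10,10 \right)} + 36\right)^{2} = \left(\left(10 - -10\right) + 36\right)^{2} = \left(\left(10 + 10\right) + 36\right)^{2} = \left(20 + 36\right)^{2} = 56^{2} = 3136$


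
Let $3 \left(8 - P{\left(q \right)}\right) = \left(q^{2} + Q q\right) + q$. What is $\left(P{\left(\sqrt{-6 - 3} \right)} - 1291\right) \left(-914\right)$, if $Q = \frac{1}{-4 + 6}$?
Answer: $1169920 + 1371 i \approx 1.1699 \cdot 10^{6} + 1371.0 i$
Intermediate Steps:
$Q = \frac{1}{2} \approx 0.5$
$P{\left(q \right)} = 8 - \frac{q}{2} - \frac{q^{2}}{3}$ ($P{\left(q \right)} = 8 - \frac{\left(q^{2} + \frac{q}{2}\right) + q}{3} = 8 - \frac{q^{2} + \frac{3 q}{2}}{3} = 8 - \left(\frac{q}{2} + \frac{q^{2}}{3}\right) = 8 - \frac{q}{2} - \frac{q^{2}}{3}$)
$\left(P{\left(\sqrt{-6 - 3} \right)} - 1291\right) \left(-914\right) = \left(\left(8 - \frac{\sqrt{-6 - 3}}{2} - \frac{\left(\sqrt{-6 - 3}\right)^{2}}{3}\right) - 1291\right) \left(-914\right) = \left(\left(8 - \frac{\sqrt{-9}}{2} - \frac{\left(\sqrt{-9}\right)^{2}}{3}\right) - 1291\right) \left(-914\right) = \left(\left(8 - \frac{3 i}{2} - \frac{\left(3 i\right)^{2}}{3}\right) - 1291\right) \left(-914\right) = \left(\left(8 - \frac{3 i}{2} - -3\right) - 1291\right) \left(-914\right) = \left(\left(8 - \frac{3 i}{2} + 3\right) - 1291\right) \left(-914\right) = \left(\left(11 - \frac{3 i}{2}\right) - 1291\right) \left(-914\right) = \left(-1280 - \frac{3 i}{2}\right) \left(-914\right) = 1169920 + 1371 i$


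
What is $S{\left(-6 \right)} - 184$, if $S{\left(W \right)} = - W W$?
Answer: $-220$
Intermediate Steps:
$S{\left(W \right)} = - W^{2}$
$S{\left(-6 \right)} - 184 = - \left(-6\right)^{2} - 184 = \left(-1\right) 36 - 184 = -36 - 184 = -220$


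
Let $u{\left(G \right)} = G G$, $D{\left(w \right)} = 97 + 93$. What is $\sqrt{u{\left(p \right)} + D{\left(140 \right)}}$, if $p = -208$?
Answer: $\sqrt{43454} \approx 208.46$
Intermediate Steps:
$D{\left(w \right)} = 190$
$u{\left(G \right)} = G^{2}$
$\sqrt{u{\left(p \right)} + D{\left(140 \right)}} = \sqrt{\left(-208\right)^{2} + 190} = \sqrt{43264 + 190} = \sqrt{43454}$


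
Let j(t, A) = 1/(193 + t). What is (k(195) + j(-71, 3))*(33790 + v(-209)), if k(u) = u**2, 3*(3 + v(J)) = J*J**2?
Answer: -20940601989184/183 ≈ -1.1443e+11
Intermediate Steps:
v(J) = -3 + J**3/3 (v(J) = -3 + (J*J**2)/3 = -3 + J**3/3)
(k(195) + j(-71, 3))*(33790 + v(-209)) = (195**2 + 1/(193 - 71))*(33790 + (-3 + (1/3)*(-209)**3)) = (38025 + 1/122)*(33790 + (-3 + (1/3)*(-9129329))) = (38025 + 1/122)*(33790 + (-3 - 9129329/3)) = 4639051*(33790 - 9129338/3)/122 = (4639051/122)*(-9027968/3) = -20940601989184/183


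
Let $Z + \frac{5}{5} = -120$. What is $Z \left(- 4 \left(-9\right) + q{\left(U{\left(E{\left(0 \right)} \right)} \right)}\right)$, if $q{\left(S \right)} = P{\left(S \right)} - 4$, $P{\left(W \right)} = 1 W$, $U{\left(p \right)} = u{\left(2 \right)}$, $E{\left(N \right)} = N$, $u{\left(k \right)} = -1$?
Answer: $-3751$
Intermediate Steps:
$Z = -121$ ($Z = -1 - 120 = -121$)
$U{\left(p \right)} = -1$
$P{\left(W \right)} = W$
$q{\left(S \right)} = -4 + S$ ($q{\left(S \right)} = S - 4 = -4 + S$)
$Z \left(- 4 \left(-9\right) + q{\left(U{\left(E{\left(0 \right)} \right)} \right)}\right) = - 121 \left(- 4 \left(-9\right) - 5\right) = - 121 \left(\left(-1\right) \left(-36\right) - 5\right) = - 121 \left(36 - 5\right) = \left(-121\right) 31 = -3751$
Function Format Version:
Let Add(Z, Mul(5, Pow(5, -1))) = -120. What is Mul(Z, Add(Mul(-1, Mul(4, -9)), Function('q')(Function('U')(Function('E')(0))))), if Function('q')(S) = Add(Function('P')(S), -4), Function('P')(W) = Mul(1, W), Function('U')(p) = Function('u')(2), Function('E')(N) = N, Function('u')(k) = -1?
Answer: -3751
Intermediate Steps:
Z = -121 (Z = Add(-1, -120) = -121)
Function('U')(p) = -1
Function('P')(W) = W
Function('q')(S) = Add(-4, S) (Function('q')(S) = Add(S, -4) = Add(-4, S))
Mul(Z, Add(Mul(-1, Mul(4, -9)), Function('q')(Function('U')(Function('E')(0))))) = Mul(-121, Add(Mul(-1, Mul(4, -9)), Add(-4, -1))) = Mul(-121, Add(Mul(-1, -36), -5)) = Mul(-121, Add(36, -5)) = Mul(-121, 31) = -3751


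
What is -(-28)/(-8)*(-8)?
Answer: 28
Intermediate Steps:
-(-28)/(-8)*(-8) = -(-28)*(-1)/8*(-8) = -4*7/8*(-8) = -7/2*(-8) = 28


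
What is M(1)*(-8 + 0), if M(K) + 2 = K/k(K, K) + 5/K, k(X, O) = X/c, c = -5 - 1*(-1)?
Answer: 8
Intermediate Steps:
c = -4 (c = -5 + 1 = -4)
k(X, O) = -X/4 (k(X, O) = X/(-4) = X*(-¼) = -X/4)
M(K) = -6 + 5/K (M(K) = -2 + (K/((-K/4)) + 5/K) = -2 + (K*(-4/K) + 5/K) = -2 + (-4 + 5/K) = -6 + 5/K)
M(1)*(-8 + 0) = (-6 + 5/1)*(-8 + 0) = (-6 + 5*1)*(-8) = (-6 + 5)*(-8) = -1*(-8) = 8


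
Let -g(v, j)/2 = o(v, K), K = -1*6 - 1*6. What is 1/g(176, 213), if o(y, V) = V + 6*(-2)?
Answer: 1/48 ≈ 0.020833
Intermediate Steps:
K = -12 (K = -6 - 6 = -12)
o(y, V) = -12 + V (o(y, V) = V - 12 = -12 + V)
g(v, j) = 48 (g(v, j) = -2*(-12 - 12) = -2*(-24) = 48)
1/g(176, 213) = 1/48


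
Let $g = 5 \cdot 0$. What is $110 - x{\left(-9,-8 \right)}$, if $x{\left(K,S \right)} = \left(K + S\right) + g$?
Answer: $127$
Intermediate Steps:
$g = 0$
$x{\left(K,S \right)} = K + S$ ($x{\left(K,S \right)} = \left(K + S\right) + 0 = K + S$)
$110 - x{\left(-9,-8 \right)} = 110 - \left(-9 - 8\right) = 110 - -17 = 110 + 17 = 127$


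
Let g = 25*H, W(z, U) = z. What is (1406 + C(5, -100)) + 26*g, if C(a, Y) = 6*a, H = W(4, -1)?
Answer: 4036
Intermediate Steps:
H = 4
g = 100 (g = 25*4 = 100)
(1406 + C(5, -100)) + 26*g = (1406 + 6*5) + 26*100 = (1406 + 30) + 2600 = 1436 + 2600 = 4036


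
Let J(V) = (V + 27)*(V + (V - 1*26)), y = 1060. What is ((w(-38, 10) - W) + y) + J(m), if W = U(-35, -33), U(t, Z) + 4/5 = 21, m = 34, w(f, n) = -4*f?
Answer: 18769/5 ≈ 3753.8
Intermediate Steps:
U(t, Z) = 101/5 (U(t, Z) = -⅘ + 21 = 101/5)
W = 101/5 ≈ 20.200
J(V) = (-26 + 2*V)*(27 + V) (J(V) = (27 + V)*(V + (V - 26)) = (27 + V)*(V + (-26 + V)) = (27 + V)*(-26 + 2*V) = (-26 + 2*V)*(27 + V))
((w(-38, 10) - W) + y) + J(m) = ((-4*(-38) - 1*101/5) + 1060) + (-702 + 2*34² + 28*34) = ((152 - 101/5) + 1060) + (-702 + 2*1156 + 952) = (659/5 + 1060) + (-702 + 2312 + 952) = 5959/5 + 2562 = 18769/5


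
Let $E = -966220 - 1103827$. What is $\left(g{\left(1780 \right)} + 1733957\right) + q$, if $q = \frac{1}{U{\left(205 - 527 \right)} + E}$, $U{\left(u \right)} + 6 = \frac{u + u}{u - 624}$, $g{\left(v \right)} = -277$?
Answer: $\frac{1697506328178487}{979134747} \approx 1.7337 \cdot 10^{6}$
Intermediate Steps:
$E = -2070047$
$U{\left(u \right)} = -6 + \frac{2 u}{-624 + u}$ ($U{\left(u \right)} = -6 + \frac{u + u}{u - 624} = -6 + \frac{2 u}{-624 + u}$)
$q = - \frac{473}{979134747}$ ($q = \frac{1}{\frac{4 \left(936 - \left(205 - 527\right)\right)}{-624 + \left(205 - 527\right)} - 2070047} = \frac{1}{\frac{4 \left(936 - -322\right)}{-624 - 322} - 2070047} = \frac{1}{\frac{4 \left(936 + 322\right)}{-946} - 2070047} = \frac{1}{4 \left(- \frac{1}{946}\right) 1258 - 2070047} = \frac{1}{- \frac{2516}{473} - 2070047} = \frac{1}{- \frac{979134747}{473}} = - \frac{473}{979134747} \approx -4.8308 \cdot 10^{-7}$)
$\left(g{\left(1780 \right)} + 1733957\right) + q = \left(-277 + 1733957\right) - \frac{473}{979134747} = 1733680 - \frac{473}{979134747} = \frac{1697506328178487}{979134747}$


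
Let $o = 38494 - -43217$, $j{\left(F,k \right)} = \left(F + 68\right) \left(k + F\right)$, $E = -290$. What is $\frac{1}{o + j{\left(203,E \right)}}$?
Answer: $\frac{1}{58134} \approx 1.7202 \cdot 10^{-5}$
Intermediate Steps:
$j{\left(F,k \right)} = \left(68 + F\right) \left(F + k\right)$
$o = 81711$ ($o = 38494 + 43217 = 81711$)
$\frac{1}{o + j{\left(203,E \right)}} = \frac{1}{81711 + \left(203^{2} + 68 \cdot 203 + 68 \left(-290\right) + 203 \left(-290\right)\right)} = \frac{1}{81711 + \left(41209 + 13804 - 19720 - 58870\right)} = \frac{1}{81711 - 23577} = \frac{1}{58134}$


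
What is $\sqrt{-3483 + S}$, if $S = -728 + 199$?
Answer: $2 i \sqrt{1003} \approx 63.34 i$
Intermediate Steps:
$S = -529$
$\sqrt{-3483 + S} = \sqrt{-3483 - 529} = \sqrt{-4012} = 2 i \sqrt{1003}$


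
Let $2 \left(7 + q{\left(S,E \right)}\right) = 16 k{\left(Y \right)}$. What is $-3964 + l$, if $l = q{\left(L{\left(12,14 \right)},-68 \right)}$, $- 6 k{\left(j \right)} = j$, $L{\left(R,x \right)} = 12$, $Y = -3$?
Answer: $-3967$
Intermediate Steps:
$k{\left(j \right)} = - \frac{j}{6}$
$q{\left(S,E \right)} = -3$ ($q{\left(S,E \right)} = -7 + \frac{16 \left(\left(- \frac{1}{6}\right) \left(-3\right)\right)}{2} = -7 + \frac{16 \cdot \frac{1}{2}}{2} = -7 + \frac{1}{2} \cdot 8 = -7 + 4 = -3$)
$l = -3$
$-3964 + l = -3964 - 3 = -3967$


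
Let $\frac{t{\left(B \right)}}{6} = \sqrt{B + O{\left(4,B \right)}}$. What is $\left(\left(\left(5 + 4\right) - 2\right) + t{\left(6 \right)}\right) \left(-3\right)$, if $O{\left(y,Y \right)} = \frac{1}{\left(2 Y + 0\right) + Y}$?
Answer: $-21 - 3 \sqrt{218} \approx -65.294$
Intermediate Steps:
$O{\left(y,Y \right)} = \frac{1}{3 Y}$ ($O{\left(y,Y \right)} = \frac{1}{2 Y + Y} = \frac{1}{3 Y}$)
$t{\left(B \right)} = 6 \sqrt{B + \frac{1}{3 B}}$
$\left(\left(\left(5 + 4\right) - 2\right) + t{\left(6 \right)}\right) \left(-3\right) = \left(\left(\left(5 + 4\right) - 2\right) + 2 \sqrt{\frac{3}{6} + 9 \cdot 6}\right) \left(-3\right) = \left(\left(9 - 2\right) + 2 \sqrt{3 \cdot \frac{1}{6} + 54}\right) \left(-3\right) = \left(7 + 2 \sqrt{\frac{1}{2} + 54}\right) \left(-3\right) = \left(7 + 2 \sqrt{\frac{109}{2}}\right) \left(-3\right) = \left(7 + 2 \frac{\sqrt{218}}{2}\right) \left(-3\right) = \left(7 + \sqrt{218}\right) \left(-3\right) = -21 - 3 \sqrt{218}$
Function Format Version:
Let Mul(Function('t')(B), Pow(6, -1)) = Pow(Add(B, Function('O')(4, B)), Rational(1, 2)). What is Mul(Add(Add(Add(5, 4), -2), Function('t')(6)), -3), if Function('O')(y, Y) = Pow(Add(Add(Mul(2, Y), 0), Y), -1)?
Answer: Add(-21, Mul(-3, Pow(218, Rational(1, 2)))) ≈ -65.294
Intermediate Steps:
Function('O')(y, Y) = Mul(Rational(1, 3), Pow(Y, -1)) (Function('O')(y, Y) = Pow(Add(Mul(2, Y), Y), -1) = Pow(Mul(3, Y), -1) = Mul(Rational(1, 3), Pow(Y, -1)))
Function('t')(B) = Mul(6, Pow(Add(B, Mul(Rational(1, 3), Pow(B, -1))), Rational(1, 2)))
Mul(Add(Add(Add(5, 4), -2), Function('t')(6)), -3) = Mul(Add(Add(Add(5, 4), -2), Mul(2, Pow(Add(Mul(3, Pow(6, -1)), Mul(9, 6)), Rational(1, 2)))), -3) = Mul(Add(Add(9, -2), Mul(2, Pow(Add(Mul(3, Rational(1, 6)), 54), Rational(1, 2)))), -3) = Mul(Add(7, Mul(2, Pow(Add(Rational(1, 2), 54), Rational(1, 2)))), -3) = Mul(Add(7, Mul(2, Pow(Rational(109, 2), Rational(1, 2)))), -3) = Mul(Add(7, Mul(2, Mul(Rational(1, 2), Pow(218, Rational(1, 2))))), -3) = Mul(Add(7, Pow(218, Rational(1, 2))), -3) = Add(-21, Mul(-3, Pow(218, Rational(1, 2))))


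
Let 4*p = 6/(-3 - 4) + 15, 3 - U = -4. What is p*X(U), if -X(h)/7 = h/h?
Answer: -99/4 ≈ -24.750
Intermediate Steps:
U = 7 (U = 3 - 1*(-4) = 3 + 4 = 7)
X(h) = -7 (X(h) = -7*h/h = -7*1 = -7)
p = 99/28 (p = (6/(-3 - 4) + 15)/4 = (6/(-7) + 15)/4 = (6*(-⅐) + 15)/4 = (-6/7 + 15)/4 = (¼)*(99/7) = 99/28 ≈ 3.5357)
p*X(U) = (99/28)*(-7) = -99/4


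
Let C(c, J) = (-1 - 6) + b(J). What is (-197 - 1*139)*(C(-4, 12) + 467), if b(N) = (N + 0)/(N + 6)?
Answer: -154784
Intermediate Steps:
b(N) = N/(6 + N)
C(c, J) = -7 + J/(6 + J) (C(c, J) = (-1 - 6) + J/(6 + J) = -7 + J/(6 + J))
(-197 - 1*139)*(C(-4, 12) + 467) = (-197 - 1*139)*(6*(-7 - 1*12)/(6 + 12) + 467) = (-197 - 139)*(6*(-7 - 12)/18 + 467) = -336*(6*(1/18)*(-19) + 467) = -336*(-19/3 + 467) = -336*1382/3 = -154784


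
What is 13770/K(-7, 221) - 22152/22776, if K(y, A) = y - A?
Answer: -170233/2774 ≈ -61.367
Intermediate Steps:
13770/K(-7, 221) - 22152/22776 = 13770/(-7 - 1*221) - 22152/22776 = 13770/(-7 - 221) - 22152*1/22776 = 13770/(-228) - 71/73 = 13770*(-1/228) - 71/73 = -2295/38 - 71/73 = -170233/2774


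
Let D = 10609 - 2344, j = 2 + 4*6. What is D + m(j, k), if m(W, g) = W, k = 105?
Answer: 8291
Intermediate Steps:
j = 26 (j = 2 + 24 = 26)
D = 8265
D + m(j, k) = 8265 + 26 = 8291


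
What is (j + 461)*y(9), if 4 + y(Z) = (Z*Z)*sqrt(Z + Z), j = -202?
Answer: -1036 + 62937*sqrt(2) ≈ 87970.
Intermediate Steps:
y(Z) = -4 + sqrt(2)*Z**(5/2) (y(Z) = -4 + (Z*Z)*sqrt(Z + Z) = -4 + Z**2*sqrt(2*Z) = -4 + Z**2*(sqrt(2)*sqrt(Z)) = -4 + sqrt(2)*Z**(5/2))
(j + 461)*y(9) = (-202 + 461)*(-4 + sqrt(2)*9**(5/2)) = 259*(-4 + sqrt(2)*243) = 259*(-4 + 243*sqrt(2)) = -1036 + 62937*sqrt(2)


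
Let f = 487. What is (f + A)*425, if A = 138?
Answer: 265625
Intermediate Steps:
(f + A)*425 = (487 + 138)*425 = 625*425 = 265625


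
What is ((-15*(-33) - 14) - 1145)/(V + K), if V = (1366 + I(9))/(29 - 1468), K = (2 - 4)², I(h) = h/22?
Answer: -21020912/96571 ≈ -217.67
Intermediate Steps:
I(h) = h/22 (I(h) = h*(1/22) = h/22)
K = 4 (K = (-2)² = 4)
V = -30061/31658 (V = (1366 + (1/22)*9)/(29 - 1468) = (1366 + 9/22)/(-1439) = (30061/22)*(-1/1439) = -30061/31658 ≈ -0.94955)
((-15*(-33) - 14) - 1145)/(V + K) = ((-15*(-33) - 14) - 1145)/(-30061/31658 + 4) = ((495 - 14) - 1145)/(96571/31658) = (481 - 1145)*(31658/96571) = -664*31658/96571 = -21020912/96571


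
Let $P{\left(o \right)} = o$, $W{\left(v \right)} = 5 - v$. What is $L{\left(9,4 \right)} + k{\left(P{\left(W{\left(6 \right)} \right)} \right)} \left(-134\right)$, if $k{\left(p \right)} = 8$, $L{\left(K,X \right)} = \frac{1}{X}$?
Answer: $- \frac{4287}{4} \approx -1071.8$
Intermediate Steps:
$L{\left(9,4 \right)} + k{\left(P{\left(W{\left(6 \right)} \right)} \right)} \left(-134\right) = \frac{1}{4} + 8 \left(-134\right) = \frac{1}{4} - 1072 = - \frac{4287}{4}$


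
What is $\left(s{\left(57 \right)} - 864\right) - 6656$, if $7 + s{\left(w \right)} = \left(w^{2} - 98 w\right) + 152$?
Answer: $-9712$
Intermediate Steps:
$s{\left(w \right)} = 145 + w^{2} - 98 w$ ($s{\left(w \right)} = -7 + \left(\left(w^{2} - 98 w\right) + 152\right) = -7 + \left(152 + w^{2} - 98 w\right) = 145 + w^{2} - 98 w$)
$\left(s{\left(57 \right)} - 864\right) - 6656 = \left(\left(145 + 57^{2} - 5586\right) - 864\right) - 6656 = \left(\left(145 + 3249 - 5586\right) - 864\right) - 6656 = \left(-2192 - 864\right) - 6656 = -3056 - 6656 = -9712$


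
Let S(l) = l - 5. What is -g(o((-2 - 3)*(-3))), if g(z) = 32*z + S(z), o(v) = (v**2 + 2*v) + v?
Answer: -8905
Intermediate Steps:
S(l) = -5 + l
o(v) = v**2 + 3*v
g(z) = -5 + 33*z (g(z) = 32*z + (-5 + z) = -5 + 33*z)
-g(o((-2 - 3)*(-3))) = -(-5 + 33*(((-2 - 3)*(-3))*(3 + (-2 - 3)*(-3)))) = -(-5 + 33*((-5*(-3))*(3 - 5*(-3)))) = -(-5 + 33*(15*(3 + 15))) = -(-5 + 33*(15*18)) = -(-5 + 33*270) = -(-5 + 8910) = -1*8905 = -8905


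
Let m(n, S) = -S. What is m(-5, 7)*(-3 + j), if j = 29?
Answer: -182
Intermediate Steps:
m(-5, 7)*(-3 + j) = (-1*7)*(-3 + 29) = -7*26 = -182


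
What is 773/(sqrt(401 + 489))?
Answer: 773*sqrt(890)/890 ≈ 25.911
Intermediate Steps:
773/(sqrt(401 + 489)) = 773/(sqrt(890)) = 773*(sqrt(890)/890) = 773*sqrt(890)/890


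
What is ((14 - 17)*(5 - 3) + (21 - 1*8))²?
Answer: 49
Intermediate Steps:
((14 - 17)*(5 - 3) + (21 - 1*8))² = (-3*2 + (21 - 8))² = (-6 + 13)² = 7² = 49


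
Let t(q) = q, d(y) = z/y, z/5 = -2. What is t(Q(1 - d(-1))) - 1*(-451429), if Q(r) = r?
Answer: 451420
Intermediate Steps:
z = -10 (z = 5*(-2) = -10)
d(y) = -10/y
t(Q(1 - d(-1))) - 1*(-451429) = (1 - (-10)/(-1)) - 1*(-451429) = (1 - (-10)*(-1)) + 451429 = (1 - 1*10) + 451429 = (1 - 10) + 451429 = -9 + 451429 = 451420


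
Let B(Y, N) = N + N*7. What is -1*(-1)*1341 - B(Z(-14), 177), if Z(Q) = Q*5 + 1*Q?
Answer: -75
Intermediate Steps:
Z(Q) = 6*Q (Z(Q) = 5*Q + Q = 6*Q)
B(Y, N) = 8*N (B(Y, N) = N + 7*N = 8*N)
-1*(-1)*1341 - B(Z(-14), 177) = -1*(-1)*1341 - 8*177 = 1*1341 - 1*1416 = 1341 - 1416 = -75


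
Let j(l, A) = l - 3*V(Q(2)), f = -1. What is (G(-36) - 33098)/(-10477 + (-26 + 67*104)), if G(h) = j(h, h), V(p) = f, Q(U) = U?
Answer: 4733/505 ≈ 9.3723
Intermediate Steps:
V(p) = -1
j(l, A) = 3 + l (j(l, A) = l - 3*(-1) = l + 3 = 3 + l)
G(h) = 3 + h
(G(-36) - 33098)/(-10477 + (-26 + 67*104)) = ((3 - 36) - 33098)/(-10477 + (-26 + 67*104)) = (-33 - 33098)/(-10477 + (-26 + 6968)) = -33131/(-10477 + 6942) = -33131/(-3535) = -33131*(-1/3535) = 4733/505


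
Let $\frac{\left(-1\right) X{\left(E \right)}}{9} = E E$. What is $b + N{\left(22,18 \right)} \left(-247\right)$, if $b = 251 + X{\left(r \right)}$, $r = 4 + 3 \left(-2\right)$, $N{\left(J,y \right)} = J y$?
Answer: $-97597$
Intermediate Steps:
$r = -2$ ($r = 4 - 6 = -2$)
$X{\left(E \right)} = - 9 E^{2}$ ($X{\left(E \right)} = - 9 E E = - 9 E^{2}$)
$b = 215$ ($b = 251 - 9 \left(-2\right)^{2} = 251 - 36 = 215$)
$b + N{\left(22,18 \right)} \left(-247\right) = 215 + 22 \cdot 18 \left(-247\right) = 215 + 396 \left(-247\right) = 215 - 97812 = -97597$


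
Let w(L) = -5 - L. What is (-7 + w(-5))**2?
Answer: 49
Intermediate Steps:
(-7 + w(-5))**2 = (-7 + (-5 - 1*(-5)))**2 = (-7 + (-5 + 5))**2 = (-7 + 0)**2 = (-7)**2 = 49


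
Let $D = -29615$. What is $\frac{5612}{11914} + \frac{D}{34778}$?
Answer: $- \frac{3427369}{9007502} \approx -0.3805$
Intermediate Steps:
$\frac{5612}{11914} + \frac{D}{34778} = \frac{5612}{11914} - \frac{29615}{34778} = 5612 \cdot \frac{1}{11914} - \frac{29615}{34778} = \frac{122}{259} - \frac{29615}{34778} = - \frac{3427369}{9007502}$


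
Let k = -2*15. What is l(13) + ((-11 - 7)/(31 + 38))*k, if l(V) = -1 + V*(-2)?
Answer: -441/23 ≈ -19.174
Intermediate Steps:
l(V) = -1 - 2*V
k = -30
l(13) + ((-11 - 7)/(31 + 38))*k = (-1 - 2*13) + ((-11 - 7)/(31 + 38))*(-30) = (-1 - 26) - 18/69*(-30) = -27 - 18*1/69*(-30) = -27 - 6/23*(-30) = -27 + 180/23 = -441/23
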